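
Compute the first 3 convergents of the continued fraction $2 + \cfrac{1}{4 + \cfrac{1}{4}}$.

Using the convergent recurrence p_i = a_i*p_{i-1} + p_{i-2}, q_i = a_i*q_{i-1} + q_{i-2} with p_{-2}=0, p_{-1}=1, q_{-2}=1, q_{-1}=0:
  i=0: a_0=2, p_0 = 2*1 + 0 = 2, q_0 = 2*0 + 1 = 1.
  i=1: a_1=4, p_1 = 4*2 + 1 = 9, q_1 = 4*1 + 0 = 4.
  i=2: a_2=4, p_2 = 4*9 + 2 = 38, q_2 = 4*4 + 1 = 17.

2/1, 9/4, 38/17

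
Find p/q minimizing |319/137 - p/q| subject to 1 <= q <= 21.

Expand x = 319/137 as a continued fraction with the Euclidean algorithm:
  319 = 2*137 + 45, so a_0 = 2.
  137 = 3*45 + 2, so a_1 = 3.
  45 = 22*2 + 1, so a_2 = 22.
  2 = 2*1 + 0, so a_3 = 2.
so x = [2; 3, 22, 2].
Convergents (p_i = a_i*p_{i-1} + p_{i-2}, q_i = a_i*q_{i-1} + q_{i-2} with p_{-2}=0, p_{-1}=1, q_{-2}=1, q_{-1}=0), until the denominator exceeds 21:
  i=0: a_0=2, p_0 = 2*1 + 0 = 2, q_0 = 2*0 + 1 = 1.
  i=1: a_1=3, p_1 = 3*2 + 1 = 7, q_1 = 3*1 + 0 = 3.
  i=2: a_2=22, p_2 = 22*7 + 2 = 156, q_2 = 22*3 + 1 = 67.
q_2 = 67 > 21, so the last convergent with denominator <= 21 is p_1/q_1 = 7/3.
The closest fraction with denominator <= 21 is either p_1/q_1 or the intermediate fraction (k*p_1 + p_0)/(k*q_1 + q_0) with the largest k >= 1 whose denominator stays <= 21; these approach x as k grows, and every other convergent or intermediate fraction in range is farther away.
Largest k: floor((21 - q_0)/q_1) = floor((21 - 1)/3) = 6.
That gives (6*7 + 2)/(6*3 + 1) = 44/19.
Compare the errors: |x - 7/3| = |319*3 - 7*137|/(137*3) = 2/411, and |x - 44/19| = |319*19 - 44*137|/(137*19) = 33/2603.
Cross-multiplying, 2*2603 = 5206 < 13563 = 33*411, so 2/411 is smaller: the convergent 7/3 is closer to x than 44/19.

7/3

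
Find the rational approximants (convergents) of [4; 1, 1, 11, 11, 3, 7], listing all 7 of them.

4/1, 5/1, 9/2, 104/23, 1153/255, 3563/788, 26094/5771

Using the convergent recurrence p_i = a_i*p_{i-1} + p_{i-2}, q_i = a_i*q_{i-1} + q_{i-2} with p_{-2}=0, p_{-1}=1, q_{-2}=1, q_{-1}=0:
  i=0: a_0=4, p_0 = 4*1 + 0 = 4, q_0 = 4*0 + 1 = 1.
  i=1: a_1=1, p_1 = 1*4 + 1 = 5, q_1 = 1*1 + 0 = 1.
  i=2: a_2=1, p_2 = 1*5 + 4 = 9, q_2 = 1*1 + 1 = 2.
  i=3: a_3=11, p_3 = 11*9 + 5 = 104, q_3 = 11*2 + 1 = 23.
  i=4: a_4=11, p_4 = 11*104 + 9 = 1153, q_4 = 11*23 + 2 = 255.
  i=5: a_5=3, p_5 = 3*1153 + 104 = 3563, q_5 = 3*255 + 23 = 788.
  i=6: a_6=7, p_6 = 7*3563 + 1153 = 26094, q_6 = 7*788 + 255 = 5771.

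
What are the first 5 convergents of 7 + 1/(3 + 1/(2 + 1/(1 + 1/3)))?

7/1, 22/3, 51/7, 73/10, 270/37

Using the convergent recurrence p_i = a_i*p_{i-1} + p_{i-2}, q_i = a_i*q_{i-1} + q_{i-2} with p_{-2}=0, p_{-1}=1, q_{-2}=1, q_{-1}=0:
  i=0: a_0=7, p_0 = 7*1 + 0 = 7, q_0 = 7*0 + 1 = 1.
  i=1: a_1=3, p_1 = 3*7 + 1 = 22, q_1 = 3*1 + 0 = 3.
  i=2: a_2=2, p_2 = 2*22 + 7 = 51, q_2 = 2*3 + 1 = 7.
  i=3: a_3=1, p_3 = 1*51 + 22 = 73, q_3 = 1*7 + 3 = 10.
  i=4: a_4=3, p_4 = 3*73 + 51 = 270, q_4 = 3*10 + 7 = 37.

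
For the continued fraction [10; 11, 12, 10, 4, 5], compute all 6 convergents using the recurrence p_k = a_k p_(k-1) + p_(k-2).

Using the convergent recurrence p_i = a_i*p_{i-1} + p_{i-2}, q_i = a_i*q_{i-1} + q_{i-2} with p_{-2}=0, p_{-1}=1, q_{-2}=1, q_{-1}=0:
  i=0: a_0=10, p_0 = 10*1 + 0 = 10, q_0 = 10*0 + 1 = 1.
  i=1: a_1=11, p_1 = 11*10 + 1 = 111, q_1 = 11*1 + 0 = 11.
  i=2: a_2=12, p_2 = 12*111 + 10 = 1342, q_2 = 12*11 + 1 = 133.
  i=3: a_3=10, p_3 = 10*1342 + 111 = 13531, q_3 = 10*133 + 11 = 1341.
  i=4: a_4=4, p_4 = 4*13531 + 1342 = 55466, q_4 = 4*1341 + 133 = 5497.
  i=5: a_5=5, p_5 = 5*55466 + 13531 = 290861, q_5 = 5*5497 + 1341 = 28826.

10/1, 111/11, 1342/133, 13531/1341, 55466/5497, 290861/28826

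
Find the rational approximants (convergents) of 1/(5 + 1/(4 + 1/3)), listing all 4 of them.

Using the convergent recurrence p_i = a_i*p_{i-1} + p_{i-2}, q_i = a_i*q_{i-1} + q_{i-2} with p_{-2}=0, p_{-1}=1, q_{-2}=1, q_{-1}=0:
  i=0: a_0=0, p_0 = 0*1 + 0 = 0, q_0 = 0*0 + 1 = 1.
  i=1: a_1=5, p_1 = 5*0 + 1 = 1, q_1 = 5*1 + 0 = 5.
  i=2: a_2=4, p_2 = 4*1 + 0 = 4, q_2 = 4*5 + 1 = 21.
  i=3: a_3=3, p_3 = 3*4 + 1 = 13, q_3 = 3*21 + 5 = 68.

0/1, 1/5, 4/21, 13/68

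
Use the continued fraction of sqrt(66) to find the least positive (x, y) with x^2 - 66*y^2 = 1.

First expand sqrt(66) as a continued fraction. With x_i = (sqrt(66) + m_i)/d_i and (m_0, d_0) = (0, 1): a_0 = floor(sqrt(66)) = 8, since 8^2 = 64 <= 66 < 81 = 9^2.
Iterate m_{i+1} = d_i*a_i - m_i, d_{i+1} = (66 - m_{i+1}^2)/d_i, a_{i+1} = floor((a_0 + m_{i+1})/d_{i+1}):
  m_1 = 1*8 - 0 = 8, d_1 = (66 - 8^2)/1 = 2/1 = 2, a_1 = floor((8 + 8)/2) = 8.
  m_2 = 2*8 - 8 = 8, d_2 = (66 - 8^2)/2 = 2/2 = 1, a_2 = floor((8 + 8)/1) = 16.
  m_3 = 1*16 - 8 = 8, d_3 = (66 - 8^2)/1 = 2/1 = 2: (m_3, d_3) = (m_1, d_1) = (8, 2), so from here the quotients repeat a_1, a_2; the period length is 2.
So sqrt(66) = [8; (8, 16)] with period length k = 2.
k is even, so the fundamental solution of x^2 - 66y^2 = 1 is (p_{k-1}, q_{k-1}) = (p_1, q_1); compute convergents through index 1.
Convergents (p_i = a_i*p_{i-1} + p_{i-2}, q_i = a_i*q_{i-1} + q_{i-2} with p_{-2}=0, p_{-1}=1, q_{-2}=1, q_{-1}=0):
  i=0: a_0=8, p_0 = 8*1 + 0 = 8, q_0 = 8*0 + 1 = 1.
  i=1: a_1=8, p_1 = 8*8 + 1 = 65, q_1 = 8*1 + 0 = 8.
Check: 65^2 - 66*8^2 = 4225 - 4224 = 1, so (x, y) = (65, 8) solves the equation, and by the theorem it is the least positive solution.

(x, y) = (65, 8)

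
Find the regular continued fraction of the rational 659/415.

[1; 1, 1, 2, 2, 1, 11, 2]

Run the Euclidean algorithm on 659 and 415; the successive quotients are the partial quotients a_0, a_1, ... (each step inverts the fractional part left over by the previous one):
  659 = 1*415 + 244, so a_0 = 1.
  415 = 1*244 + 171, so a_1 = 1.
  244 = 1*171 + 73, so a_2 = 1.
  171 = 2*73 + 25, so a_3 = 2.
  73 = 2*25 + 23, so a_4 = 2.
  25 = 1*23 + 2, so a_5 = 1.
  23 = 11*2 + 1, so a_6 = 11.
  2 = 2*1 + 0, so a_7 = 2.
The remainder reaches 0 after 8 divisions, so the expansion has 8 partial quotients, read off in order.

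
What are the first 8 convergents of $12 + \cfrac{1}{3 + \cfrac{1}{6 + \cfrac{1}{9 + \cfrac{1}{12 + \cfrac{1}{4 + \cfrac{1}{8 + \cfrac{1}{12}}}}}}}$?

Using the convergent recurrence p_i = a_i*p_{i-1} + p_{i-2}, q_i = a_i*q_{i-1} + q_{i-2} with p_{-2}=0, p_{-1}=1, q_{-2}=1, q_{-1}=0:
  i=0: a_0=12, p_0 = 12*1 + 0 = 12, q_0 = 12*0 + 1 = 1.
  i=1: a_1=3, p_1 = 3*12 + 1 = 37, q_1 = 3*1 + 0 = 3.
  i=2: a_2=6, p_2 = 6*37 + 12 = 234, q_2 = 6*3 + 1 = 19.
  i=3: a_3=9, p_3 = 9*234 + 37 = 2143, q_3 = 9*19 + 3 = 174.
  i=4: a_4=12, p_4 = 12*2143 + 234 = 25950, q_4 = 12*174 + 19 = 2107.
  i=5: a_5=4, p_5 = 4*25950 + 2143 = 105943, q_5 = 4*2107 + 174 = 8602.
  i=6: a_6=8, p_6 = 8*105943 + 25950 = 873494, q_6 = 8*8602 + 2107 = 70923.
  i=7: a_7=12, p_7 = 12*873494 + 105943 = 10587871, q_7 = 12*70923 + 8602 = 859678.

12/1, 37/3, 234/19, 2143/174, 25950/2107, 105943/8602, 873494/70923, 10587871/859678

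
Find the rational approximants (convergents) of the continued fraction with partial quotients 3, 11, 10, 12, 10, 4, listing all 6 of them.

Using the convergent recurrence p_i = a_i*p_{i-1} + p_{i-2}, q_i = a_i*q_{i-1} + q_{i-2} with p_{-2}=0, p_{-1}=1, q_{-2}=1, q_{-1}=0:
  i=0: a_0=3, p_0 = 3*1 + 0 = 3, q_0 = 3*0 + 1 = 1.
  i=1: a_1=11, p_1 = 11*3 + 1 = 34, q_1 = 11*1 + 0 = 11.
  i=2: a_2=10, p_2 = 10*34 + 3 = 343, q_2 = 10*11 + 1 = 111.
  i=3: a_3=12, p_3 = 12*343 + 34 = 4150, q_3 = 12*111 + 11 = 1343.
  i=4: a_4=10, p_4 = 10*4150 + 343 = 41843, q_4 = 10*1343 + 111 = 13541.
  i=5: a_5=4, p_5 = 4*41843 + 4150 = 171522, q_5 = 4*13541 + 1343 = 55507.

3/1, 34/11, 343/111, 4150/1343, 41843/13541, 171522/55507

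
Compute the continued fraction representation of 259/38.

[6; 1, 4, 2, 3]

Run the Euclidean algorithm on 259 and 38; the successive quotients are the partial quotients a_0, a_1, ... (each step inverts the fractional part left over by the previous one):
  259 = 6*38 + 31, so a_0 = 6.
  38 = 1*31 + 7, so a_1 = 1.
  31 = 4*7 + 3, so a_2 = 4.
  7 = 2*3 + 1, so a_3 = 2.
  3 = 3*1 + 0, so a_4 = 3.
The remainder reaches 0 after 5 divisions, so the expansion has 5 partial quotients, read off in order.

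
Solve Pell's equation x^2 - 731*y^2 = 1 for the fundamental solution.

(x, y) = (730, 27)

First expand sqrt(731) as a continued fraction. With x_i = (sqrt(731) + m_i)/d_i and (m_0, d_0) = (0, 1): a_0 = floor(sqrt(731)) = 27, since 27^2 = 729 <= 731 < 784 = 28^2.
Iterate m_{i+1} = d_i*a_i - m_i, d_{i+1} = (731 - m_{i+1}^2)/d_i, a_{i+1} = floor((a_0 + m_{i+1})/d_{i+1}):
  m_1 = 1*27 - 0 = 27, d_1 = (731 - 27^2)/1 = 2/1 = 2, a_1 = floor((27 + 27)/2) = 27.
  m_2 = 2*27 - 27 = 27, d_2 = (731 - 27^2)/2 = 2/2 = 1, a_2 = floor((27 + 27)/1) = 54.
  m_3 = 1*54 - 27 = 27, d_3 = (731 - 27^2)/1 = 2/1 = 2: (m_3, d_3) = (m_1, d_1) = (27, 2), so from here the quotients repeat a_1, a_2; the period length is 2.
So sqrt(731) = [27; (27, 54)] with period length k = 2.
k is even, so the fundamental solution of x^2 - 731y^2 = 1 is (p_{k-1}, q_{k-1}) = (p_1, q_1); compute convergents through index 1.
Convergents (p_i = a_i*p_{i-1} + p_{i-2}, q_i = a_i*q_{i-1} + q_{i-2} with p_{-2}=0, p_{-1}=1, q_{-2}=1, q_{-1}=0):
  i=0: a_0=27, p_0 = 27*1 + 0 = 27, q_0 = 27*0 + 1 = 1.
  i=1: a_1=27, p_1 = 27*27 + 1 = 730, q_1 = 27*1 + 0 = 27.
Check: 730^2 - 731*27^2 = 532900 - 532899 = 1, so (x, y) = (730, 27) solves the equation, and by the theorem it is the least positive solution.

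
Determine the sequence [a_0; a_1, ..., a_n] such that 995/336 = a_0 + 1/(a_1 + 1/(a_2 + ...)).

[2; 1, 24, 1, 5, 2]

Run the Euclidean algorithm on 995 and 336; the successive quotients are the partial quotients a_0, a_1, ... (each step inverts the fractional part left over by the previous one):
  995 = 2*336 + 323, so a_0 = 2.
  336 = 1*323 + 13, so a_1 = 1.
  323 = 24*13 + 11, so a_2 = 24.
  13 = 1*11 + 2, so a_3 = 1.
  11 = 5*2 + 1, so a_4 = 5.
  2 = 2*1 + 0, so a_5 = 2.
The remainder reaches 0 after 6 divisions, so the expansion has 6 partial quotients, read off in order.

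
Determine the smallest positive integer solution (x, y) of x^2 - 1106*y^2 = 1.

(x, y) = (5055, 152)

First expand sqrt(1106) as a continued fraction. With x_i = (sqrt(1106) + m_i)/d_i and (m_0, d_0) = (0, 1): a_0 = floor(sqrt(1106)) = 33, since 33^2 = 1089 <= 1106 < 1156 = 34^2.
Iterate m_{i+1} = d_i*a_i - m_i, d_{i+1} = (1106 - m_{i+1}^2)/d_i, a_{i+1} = floor((a_0 + m_{i+1})/d_{i+1}):
  m_1 = 1*33 - 0 = 33, d_1 = (1106 - 33^2)/1 = 17/1 = 17, a_1 = floor((33 + 33)/17) = 3.
  m_2 = 17*3 - 33 = 18, d_2 = (1106 - 18^2)/17 = 782/17 = 46, a_2 = floor((33 + 18)/46) = 1.
  m_3 = 46*1 - 18 = 28, d_3 = (1106 - 28^2)/46 = 322/46 = 7, a_3 = floor((33 + 28)/7) = 8.
  m_4 = 7*8 - 28 = 28, d_4 = (1106 - 28^2)/7 = 322/7 = 46, a_4 = floor((33 + 28)/46) = 1.
  m_5 = 46*1 - 28 = 18, d_5 = (1106 - 18^2)/46 = 782/46 = 17, a_5 = floor((33 + 18)/17) = 3.
  m_6 = 17*3 - 18 = 33, d_6 = (1106 - 33^2)/17 = 17/17 = 1, a_6 = floor((33 + 33)/1) = 66.
  m_7 = 1*66 - 33 = 33, d_7 = (1106 - 33^2)/1 = 17/1 = 17: (m_7, d_7) = (m_1, d_1) = (33, 17), so from here the quotients repeat a_1, ..., a_6; the period length is 6.
So sqrt(1106) = [33; (3, 1, 8, 1, 3, 66)] with period length k = 6.
k is even, so the fundamental solution of x^2 - 1106y^2 = 1 is (p_{k-1}, q_{k-1}) = (p_5, q_5); compute convergents through index 5.
Convergents (p_i = a_i*p_{i-1} + p_{i-2}, q_i = a_i*q_{i-1} + q_{i-2} with p_{-2}=0, p_{-1}=1, q_{-2}=1, q_{-1}=0):
  i=0: a_0=33, p_0 = 33*1 + 0 = 33, q_0 = 33*0 + 1 = 1.
  i=1: a_1=3, p_1 = 3*33 + 1 = 100, q_1 = 3*1 + 0 = 3.
  i=2: a_2=1, p_2 = 1*100 + 33 = 133, q_2 = 1*3 + 1 = 4.
  i=3: a_3=8, p_3 = 8*133 + 100 = 1164, q_3 = 8*4 + 3 = 35.
  i=4: a_4=1, p_4 = 1*1164 + 133 = 1297, q_4 = 1*35 + 4 = 39.
  i=5: a_5=3, p_5 = 3*1297 + 1164 = 5055, q_5 = 3*39 + 35 = 152.
Check: 5055^2 - 1106*152^2 = 25553025 - 25553024 = 1, so (x, y) = (5055, 152) solves the equation, and by the theorem it is the least positive solution.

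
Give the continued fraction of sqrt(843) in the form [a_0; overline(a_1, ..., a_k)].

Write x_i = (sqrt(843) + m_i)/d_i with (m_0, d_0) = (0, 1). a_0 = floor(sqrt(843)) = 29, since 29^2 = 841 <= 843 < 900 = 30^2.
Iterate m_{i+1} = d_i*a_i - m_i, d_{i+1} = (843 - m_{i+1}^2)/d_i, a_{i+1} = floor((a_0 + m_{i+1})/d_{i+1}):
  m_1 = 1*29 - 0 = 29, d_1 = (843 - 29^2)/1 = 2/1 = 2, a_1 = floor((29 + 29)/2) = 29.
  m_2 = 2*29 - 29 = 29, d_2 = (843 - 29^2)/2 = 2/2 = 1, a_2 = floor((29 + 29)/1) = 58.
  m_3 = 1*58 - 29 = 29, d_3 = (843 - 29^2)/1 = 2/1 = 2: (m_3, d_3) = (m_1, d_1) = (29, 2), so from here the quotients repeat a_1, a_2; the period length is 2.
Hence the expansion of sqrt(843) is a_0 = 29 followed by the repeating block 29, 58 (period 2).

[29; overline(29, 58)]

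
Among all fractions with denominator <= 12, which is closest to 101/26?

35/9

Expand x = 101/26 as a continued fraction with the Euclidean algorithm:
  101 = 3*26 + 23, so a_0 = 3.
  26 = 1*23 + 3, so a_1 = 1.
  23 = 7*3 + 2, so a_2 = 7.
  3 = 1*2 + 1, so a_3 = 1.
  2 = 2*1 + 0, so a_4 = 2.
so x = [3; 1, 7, 1, 2].
Convergents (p_i = a_i*p_{i-1} + p_{i-2}, q_i = a_i*q_{i-1} + q_{i-2} with p_{-2}=0, p_{-1}=1, q_{-2}=1, q_{-1}=0), until the denominator exceeds 12:
  i=0: a_0=3, p_0 = 3*1 + 0 = 3, q_0 = 3*0 + 1 = 1.
  i=1: a_1=1, p_1 = 1*3 + 1 = 4, q_1 = 1*1 + 0 = 1.
  i=2: a_2=7, p_2 = 7*4 + 3 = 31, q_2 = 7*1 + 1 = 8.
  i=3: a_3=1, p_3 = 1*31 + 4 = 35, q_3 = 1*8 + 1 = 9.
  i=4: a_4=2, p_4 = 2*35 + 31 = 101, q_4 = 2*9 + 8 = 26.
q_4 = 26 > 12, so the last convergent with denominator <= 12 is p_3/q_3 = 35/9.
The closest fraction with denominator <= 12 is either p_3/q_3 or the intermediate fraction (k*p_3 + p_2)/(k*q_3 + q_2) with the largest k >= 1 whose denominator stays <= 12; these approach x as k grows, and every other convergent or intermediate fraction in range is farther away.
Largest k: floor((12 - q_2)/q_3) = floor((12 - 8)/9) = 0.
Since k = 0, no intermediate fraction beyond p_3/q_3 has denominator <= 12, so the convergent 35/9 is the closest (its error is |101*9 - 35*26|/(26*9) = 1/234).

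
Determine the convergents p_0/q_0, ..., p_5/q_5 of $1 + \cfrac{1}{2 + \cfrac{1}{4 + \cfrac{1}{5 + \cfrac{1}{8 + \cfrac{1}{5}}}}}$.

1/1, 3/2, 13/9, 68/47, 557/385, 2853/1972

Using the convergent recurrence p_i = a_i*p_{i-1} + p_{i-2}, q_i = a_i*q_{i-1} + q_{i-2} with p_{-2}=0, p_{-1}=1, q_{-2}=1, q_{-1}=0:
  i=0: a_0=1, p_0 = 1*1 + 0 = 1, q_0 = 1*0 + 1 = 1.
  i=1: a_1=2, p_1 = 2*1 + 1 = 3, q_1 = 2*1 + 0 = 2.
  i=2: a_2=4, p_2 = 4*3 + 1 = 13, q_2 = 4*2 + 1 = 9.
  i=3: a_3=5, p_3 = 5*13 + 3 = 68, q_3 = 5*9 + 2 = 47.
  i=4: a_4=8, p_4 = 8*68 + 13 = 557, q_4 = 8*47 + 9 = 385.
  i=5: a_5=5, p_5 = 5*557 + 68 = 2853, q_5 = 5*385 + 47 = 1972.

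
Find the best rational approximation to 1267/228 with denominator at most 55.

289/52

Expand x = 1267/228 as a continued fraction with the Euclidean algorithm:
  1267 = 5*228 + 127, so a_0 = 5.
  228 = 1*127 + 101, so a_1 = 1.
  127 = 1*101 + 26, so a_2 = 1.
  101 = 3*26 + 23, so a_3 = 3.
  26 = 1*23 + 3, so a_4 = 1.
  23 = 7*3 + 2, so a_5 = 7.
  3 = 1*2 + 1, so a_6 = 1.
  2 = 2*1 + 0, so a_7 = 2.
so x = [5; 1, 1, 3, 1, 7, 1, 2].
Convergents (p_i = a_i*p_{i-1} + p_{i-2}, q_i = a_i*q_{i-1} + q_{i-2} with p_{-2}=0, p_{-1}=1, q_{-2}=1, q_{-1}=0), until the denominator exceeds 55:
  i=0: a_0=5, p_0 = 5*1 + 0 = 5, q_0 = 5*0 + 1 = 1.
  i=1: a_1=1, p_1 = 1*5 + 1 = 6, q_1 = 1*1 + 0 = 1.
  i=2: a_2=1, p_2 = 1*6 + 5 = 11, q_2 = 1*1 + 1 = 2.
  i=3: a_3=3, p_3 = 3*11 + 6 = 39, q_3 = 3*2 + 1 = 7.
  i=4: a_4=1, p_4 = 1*39 + 11 = 50, q_4 = 1*7 + 2 = 9.
  i=5: a_5=7, p_5 = 7*50 + 39 = 389, q_5 = 7*9 + 7 = 70.
q_5 = 70 > 55, so the last convergent with denominator <= 55 is p_4/q_4 = 50/9.
The closest fraction with denominator <= 55 is either p_4/q_4 or the intermediate fraction (k*p_4 + p_3)/(k*q_4 + q_3) with the largest k >= 1 whose denominator stays <= 55; these approach x as k grows, and every other convergent or intermediate fraction in range is farther away.
Largest k: floor((55 - q_3)/q_4) = floor((55 - 7)/9) = 5.
That gives (5*50 + 39)/(5*9 + 7) = 289/52.
Compare the errors: |x - 50/9| = |1267*9 - 50*228|/(228*9) = 3/2052, and |x - 289/52| = |1267*52 - 289*228|/(228*52) = 8/11856.
Cross-multiplying, 8*2052 = 16416 < 35568 = 3*11856, so 8/11856 is smaller: the intermediate fraction 289/52 is closer to x than 50/9.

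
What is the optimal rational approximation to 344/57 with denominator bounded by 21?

Expand x = 344/57 as a continued fraction with the Euclidean algorithm:
  344 = 6*57 + 2, so a_0 = 6.
  57 = 28*2 + 1, so a_1 = 28.
  2 = 2*1 + 0, so a_2 = 2.
so x = [6; 28, 2].
Convergents (p_i = a_i*p_{i-1} + p_{i-2}, q_i = a_i*q_{i-1} + q_{i-2} with p_{-2}=0, p_{-1}=1, q_{-2}=1, q_{-1}=0), until the denominator exceeds 21:
  i=0: a_0=6, p_0 = 6*1 + 0 = 6, q_0 = 6*0 + 1 = 1.
  i=1: a_1=28, p_1 = 28*6 + 1 = 169, q_1 = 28*1 + 0 = 28.
q_1 = 28 > 21, so the last convergent with denominator <= 21 is p_0/q_0 = 6/1.
The closest fraction with denominator <= 21 is either p_0/q_0 or the intermediate fraction (k*p_0 + p_{-1})/(k*q_0 + q_{-1}) with the largest k >= 1 whose denominator stays <= 21; these approach x as k grows, and every other convergent or intermediate fraction in range is farther away.
Largest k: floor((21 - q_{-1})/q_0) = floor((21 - 0)/1) = 21 (using the seeds p_{-1} = 1, q_{-1} = 0).
That gives (21*6 + 1)/(21*1 + 0) = 127/21.
Compare the errors: |x - 6/1| = |344*1 - 6*57|/(57*1) = 2/57, and |x - 127/21| = |344*21 - 127*57|/(57*21) = 15/1197.
Cross-multiplying, 15*57 = 855 < 2394 = 2*1197, so 15/1197 is smaller: the intermediate fraction 127/21 is closer to x than 6/1.

127/21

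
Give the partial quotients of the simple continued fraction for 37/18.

Run the Euclidean algorithm on 37 and 18; the successive quotients are the partial quotients a_0, a_1, ... (each step inverts the fractional part left over by the previous one):
  37 = 2*18 + 1, so a_0 = 2.
  18 = 18*1 + 0, so a_1 = 18.
The remainder reaches 0 after 2 divisions, so the expansion has 2 partial quotients, read off in order.

[2; 18]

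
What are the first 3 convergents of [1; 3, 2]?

1/1, 4/3, 9/7

Using the convergent recurrence p_i = a_i*p_{i-1} + p_{i-2}, q_i = a_i*q_{i-1} + q_{i-2} with p_{-2}=0, p_{-1}=1, q_{-2}=1, q_{-1}=0:
  i=0: a_0=1, p_0 = 1*1 + 0 = 1, q_0 = 1*0 + 1 = 1.
  i=1: a_1=3, p_1 = 3*1 + 1 = 4, q_1 = 3*1 + 0 = 3.
  i=2: a_2=2, p_2 = 2*4 + 1 = 9, q_2 = 2*3 + 1 = 7.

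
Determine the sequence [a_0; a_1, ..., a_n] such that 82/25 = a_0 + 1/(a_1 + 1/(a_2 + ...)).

Run the Euclidean algorithm on 82 and 25; the successive quotients are the partial quotients a_0, a_1, ... (each step inverts the fractional part left over by the previous one):
  82 = 3*25 + 7, so a_0 = 3.
  25 = 3*7 + 4, so a_1 = 3.
  7 = 1*4 + 3, so a_2 = 1.
  4 = 1*3 + 1, so a_3 = 1.
  3 = 3*1 + 0, so a_4 = 3.
The remainder reaches 0 after 5 divisions, so the expansion has 5 partial quotients, read off in order.

[3; 3, 1, 1, 3]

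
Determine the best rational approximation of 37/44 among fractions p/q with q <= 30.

21/25

Expand x = 37/44 as a continued fraction with the Euclidean algorithm:
  37 = 0*44 + 37, so a_0 = 0.
  44 = 1*37 + 7, so a_1 = 1.
  37 = 5*7 + 2, so a_2 = 5.
  7 = 3*2 + 1, so a_3 = 3.
  2 = 2*1 + 0, so a_4 = 2.
so x = [0; 1, 5, 3, 2].
Convergents (p_i = a_i*p_{i-1} + p_{i-2}, q_i = a_i*q_{i-1} + q_{i-2} with p_{-2}=0, p_{-1}=1, q_{-2}=1, q_{-1}=0), until the denominator exceeds 30:
  i=0: a_0=0, p_0 = 0*1 + 0 = 0, q_0 = 0*0 + 1 = 1.
  i=1: a_1=1, p_1 = 1*0 + 1 = 1, q_1 = 1*1 + 0 = 1.
  i=2: a_2=5, p_2 = 5*1 + 0 = 5, q_2 = 5*1 + 1 = 6.
  i=3: a_3=3, p_3 = 3*5 + 1 = 16, q_3 = 3*6 + 1 = 19.
  i=4: a_4=2, p_4 = 2*16 + 5 = 37, q_4 = 2*19 + 6 = 44.
q_4 = 44 > 30, so the last convergent with denominator <= 30 is p_3/q_3 = 16/19.
The closest fraction with denominator <= 30 is either p_3/q_3 or the intermediate fraction (k*p_3 + p_2)/(k*q_3 + q_2) with the largest k >= 1 whose denominator stays <= 30; these approach x as k grows, and every other convergent or intermediate fraction in range is farther away.
Largest k: floor((30 - q_2)/q_3) = floor((30 - 6)/19) = 1.
That gives (1*16 + 5)/(1*19 + 6) = 21/25.
Compare the errors: |x - 16/19| = |37*19 - 16*44|/(44*19) = 1/836, and |x - 21/25| = |37*25 - 21*44|/(44*25) = 1/1100.
Cross-multiplying, 1*836 = 836 < 1100 = 1*1100, so 1/1100 is smaller: the intermediate fraction 21/25 is closer to x than 16/19.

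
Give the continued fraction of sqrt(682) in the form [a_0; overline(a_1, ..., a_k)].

[26; overline(8, 1, 2, 5, 2, 5, 2, 1, 8, 52)]

Write x_i = (sqrt(682) + m_i)/d_i with (m_0, d_0) = (0, 1). a_0 = floor(sqrt(682)) = 26, since 26^2 = 676 <= 682 < 729 = 27^2.
Iterate m_{i+1} = d_i*a_i - m_i, d_{i+1} = (682 - m_{i+1}^2)/d_i, a_{i+1} = floor((a_0 + m_{i+1})/d_{i+1}):
  m_1 = 1*26 - 0 = 26, d_1 = (682 - 26^2)/1 = 6/1 = 6, a_1 = floor((26 + 26)/6) = 8.
  m_2 = 6*8 - 26 = 22, d_2 = (682 - 22^2)/6 = 198/6 = 33, a_2 = floor((26 + 22)/33) = 1.
  m_3 = 33*1 - 22 = 11, d_3 = (682 - 11^2)/33 = 561/33 = 17, a_3 = floor((26 + 11)/17) = 2.
  m_4 = 17*2 - 11 = 23, d_4 = (682 - 23^2)/17 = 153/17 = 9, a_4 = floor((26 + 23)/9) = 5.
  m_5 = 9*5 - 23 = 22, d_5 = (682 - 22^2)/9 = 198/9 = 22, a_5 = floor((26 + 22)/22) = 2.
  m_6 = 22*2 - 22 = 22, d_6 = (682 - 22^2)/22 = 198/22 = 9, a_6 = floor((26 + 22)/9) = 5.
  m_7 = 9*5 - 22 = 23, d_7 = (682 - 23^2)/9 = 153/9 = 17, a_7 = floor((26 + 23)/17) = 2.
  m_8 = 17*2 - 23 = 11, d_8 = (682 - 11^2)/17 = 561/17 = 33, a_8 = floor((26 + 11)/33) = 1.
  m_9 = 33*1 - 11 = 22, d_9 = (682 - 22^2)/33 = 198/33 = 6, a_9 = floor((26 + 22)/6) = 8.
  m_10 = 6*8 - 22 = 26, d_10 = (682 - 26^2)/6 = 6/6 = 1, a_10 = floor((26 + 26)/1) = 52.
  m_11 = 1*52 - 26 = 26, d_11 = (682 - 26^2)/1 = 6/1 = 6: (m_11, d_11) = (m_1, d_1) = (26, 6), so from here the quotients repeat a_1, ..., a_10; the period length is 10.
Hence the expansion of sqrt(682) is a_0 = 26 followed by the repeating block 8, 1, 2, 5, 2, 5, 2, 1, 8, 52 (period 10).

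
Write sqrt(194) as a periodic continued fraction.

[13; (1, 12, 1, 26)]

Write x_i = (sqrt(194) + m_i)/d_i with (m_0, d_0) = (0, 1). a_0 = floor(sqrt(194)) = 13, since 13^2 = 169 <= 194 < 196 = 14^2.
Iterate m_{i+1} = d_i*a_i - m_i, d_{i+1} = (194 - m_{i+1}^2)/d_i, a_{i+1} = floor((a_0 + m_{i+1})/d_{i+1}):
  m_1 = 1*13 - 0 = 13, d_1 = (194 - 13^2)/1 = 25/1 = 25, a_1 = floor((13 + 13)/25) = 1.
  m_2 = 25*1 - 13 = 12, d_2 = (194 - 12^2)/25 = 50/25 = 2, a_2 = floor((13 + 12)/2) = 12.
  m_3 = 2*12 - 12 = 12, d_3 = (194 - 12^2)/2 = 50/2 = 25, a_3 = floor((13 + 12)/25) = 1.
  m_4 = 25*1 - 12 = 13, d_4 = (194 - 13^2)/25 = 25/25 = 1, a_4 = floor((13 + 13)/1) = 26.
  m_5 = 1*26 - 13 = 13, d_5 = (194 - 13^2)/1 = 25/1 = 25: (m_5, d_5) = (m_1, d_1) = (13, 25), so from here the quotients repeat a_1, ..., a_4; the period length is 4.
Hence the expansion of sqrt(194) is a_0 = 13 followed by the repeating block 1, 12, 1, 26 (period 4).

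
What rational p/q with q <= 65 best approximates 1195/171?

454/65

Expand x = 1195/171 as a continued fraction with the Euclidean algorithm:
  1195 = 6*171 + 169, so a_0 = 6.
  171 = 1*169 + 2, so a_1 = 1.
  169 = 84*2 + 1, so a_2 = 84.
  2 = 2*1 + 0, so a_3 = 2.
so x = [6; 1, 84, 2].
Convergents (p_i = a_i*p_{i-1} + p_{i-2}, q_i = a_i*q_{i-1} + q_{i-2} with p_{-2}=0, p_{-1}=1, q_{-2}=1, q_{-1}=0), until the denominator exceeds 65:
  i=0: a_0=6, p_0 = 6*1 + 0 = 6, q_0 = 6*0 + 1 = 1.
  i=1: a_1=1, p_1 = 1*6 + 1 = 7, q_1 = 1*1 + 0 = 1.
  i=2: a_2=84, p_2 = 84*7 + 6 = 594, q_2 = 84*1 + 1 = 85.
q_2 = 85 > 65, so the last convergent with denominator <= 65 is p_1/q_1 = 7/1.
The closest fraction with denominator <= 65 is either p_1/q_1 or the intermediate fraction (k*p_1 + p_0)/(k*q_1 + q_0) with the largest k >= 1 whose denominator stays <= 65; these approach x as k grows, and every other convergent or intermediate fraction in range is farther away.
Largest k: floor((65 - q_0)/q_1) = floor((65 - 1)/1) = 64.
That gives (64*7 + 6)/(64*1 + 1) = 454/65.
Compare the errors: |x - 7/1| = |1195*1 - 7*171|/(171*1) = 2/171, and |x - 454/65| = |1195*65 - 454*171|/(171*65) = 41/11115.
Cross-multiplying, 41*171 = 7011 < 22230 = 2*11115, so 41/11115 is smaller: the intermediate fraction 454/65 is closer to x than 7/1.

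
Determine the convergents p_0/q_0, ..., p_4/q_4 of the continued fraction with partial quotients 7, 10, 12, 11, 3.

7/1, 71/10, 859/121, 9520/1341, 29419/4144

Using the convergent recurrence p_i = a_i*p_{i-1} + p_{i-2}, q_i = a_i*q_{i-1} + q_{i-2} with p_{-2}=0, p_{-1}=1, q_{-2}=1, q_{-1}=0:
  i=0: a_0=7, p_0 = 7*1 + 0 = 7, q_0 = 7*0 + 1 = 1.
  i=1: a_1=10, p_1 = 10*7 + 1 = 71, q_1 = 10*1 + 0 = 10.
  i=2: a_2=12, p_2 = 12*71 + 7 = 859, q_2 = 12*10 + 1 = 121.
  i=3: a_3=11, p_3 = 11*859 + 71 = 9520, q_3 = 11*121 + 10 = 1341.
  i=4: a_4=3, p_4 = 3*9520 + 859 = 29419, q_4 = 3*1341 + 121 = 4144.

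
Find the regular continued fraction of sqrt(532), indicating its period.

Write x_i = (sqrt(532) + m_i)/d_i with (m_0, d_0) = (0, 1). a_0 = floor(sqrt(532)) = 23, since 23^2 = 529 <= 532 < 576 = 24^2.
Iterate m_{i+1} = d_i*a_i - m_i, d_{i+1} = (532 - m_{i+1}^2)/d_i, a_{i+1} = floor((a_0 + m_{i+1})/d_{i+1}):
  m_1 = 1*23 - 0 = 23, d_1 = (532 - 23^2)/1 = 3/1 = 3, a_1 = floor((23 + 23)/3) = 15.
  m_2 = 3*15 - 23 = 22, d_2 = (532 - 22^2)/3 = 48/3 = 16, a_2 = floor((23 + 22)/16) = 2.
  m_3 = 16*2 - 22 = 10, d_3 = (532 - 10^2)/16 = 432/16 = 27, a_3 = floor((23 + 10)/27) = 1.
  m_4 = 27*1 - 10 = 17, d_4 = (532 - 17^2)/27 = 243/27 = 9, a_4 = floor((23 + 17)/9) = 4.
  m_5 = 9*4 - 17 = 19, d_5 = (532 - 19^2)/9 = 171/9 = 19, a_5 = floor((23 + 19)/19) = 2.
  m_6 = 19*2 - 19 = 19, d_6 = (532 - 19^2)/19 = 171/19 = 9, a_6 = floor((23 + 19)/9) = 4.
  m_7 = 9*4 - 19 = 17, d_7 = (532 - 17^2)/9 = 243/9 = 27, a_7 = floor((23 + 17)/27) = 1.
  m_8 = 27*1 - 17 = 10, d_8 = (532 - 10^2)/27 = 432/27 = 16, a_8 = floor((23 + 10)/16) = 2.
  m_9 = 16*2 - 10 = 22, d_9 = (532 - 22^2)/16 = 48/16 = 3, a_9 = floor((23 + 22)/3) = 15.
  m_10 = 3*15 - 22 = 23, d_10 = (532 - 23^2)/3 = 3/3 = 1, a_10 = floor((23 + 23)/1) = 46.
  m_11 = 1*46 - 23 = 23, d_11 = (532 - 23^2)/1 = 3/1 = 3: (m_11, d_11) = (m_1, d_1) = (23, 3), so from here the quotients repeat a_1, ..., a_10; the period length is 10.
Hence the expansion of sqrt(532) is a_0 = 23 followed by the repeating block 15, 2, 1, 4, 2, 4, 1, 2, 15, 46 (period 10).

[23; (15, 2, 1, 4, 2, 4, 1, 2, 15, 46)]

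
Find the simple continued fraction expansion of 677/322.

Run the Euclidean algorithm on 677 and 322; the successive quotients are the partial quotients a_0, a_1, ... (each step inverts the fractional part left over by the previous one):
  677 = 2*322 + 33, so a_0 = 2.
  322 = 9*33 + 25, so a_1 = 9.
  33 = 1*25 + 8, so a_2 = 1.
  25 = 3*8 + 1, so a_3 = 3.
  8 = 8*1 + 0, so a_4 = 8.
The remainder reaches 0 after 5 divisions, so the expansion has 5 partial quotients, read off in order.

[2; 9, 1, 3, 8]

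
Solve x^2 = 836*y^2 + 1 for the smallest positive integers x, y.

(x, y) = (46551, 1610)

First expand sqrt(836) as a continued fraction. With x_i = (sqrt(836) + m_i)/d_i and (m_0, d_0) = (0, 1): a_0 = floor(sqrt(836)) = 28, since 28^2 = 784 <= 836 < 841 = 29^2.
Iterate m_{i+1} = d_i*a_i - m_i, d_{i+1} = (836 - m_{i+1}^2)/d_i, a_{i+1} = floor((a_0 + m_{i+1})/d_{i+1}):
  m_1 = 1*28 - 0 = 28, d_1 = (836 - 28^2)/1 = 52/1 = 52, a_1 = floor((28 + 28)/52) = 1.
  m_2 = 52*1 - 28 = 24, d_2 = (836 - 24^2)/52 = 260/52 = 5, a_2 = floor((28 + 24)/5) = 10.
  m_3 = 5*10 - 24 = 26, d_3 = (836 - 26^2)/5 = 160/5 = 32, a_3 = floor((28 + 26)/32) = 1.
  m_4 = 32*1 - 26 = 6, d_4 = (836 - 6^2)/32 = 800/32 = 25, a_4 = floor((28 + 6)/25) = 1.
  m_5 = 25*1 - 6 = 19, d_5 = (836 - 19^2)/25 = 475/25 = 19, a_5 = floor((28 + 19)/19) = 2.
  m_6 = 19*2 - 19 = 19, d_6 = (836 - 19^2)/19 = 475/19 = 25, a_6 = floor((28 + 19)/25) = 1.
  m_7 = 25*1 - 19 = 6, d_7 = (836 - 6^2)/25 = 800/25 = 32, a_7 = floor((28 + 6)/32) = 1.
  m_8 = 32*1 - 6 = 26, d_8 = (836 - 26^2)/32 = 160/32 = 5, a_8 = floor((28 + 26)/5) = 10.
  m_9 = 5*10 - 26 = 24, d_9 = (836 - 24^2)/5 = 260/5 = 52, a_9 = floor((28 + 24)/52) = 1.
  m_10 = 52*1 - 24 = 28, d_10 = (836 - 28^2)/52 = 52/52 = 1, a_10 = floor((28 + 28)/1) = 56.
  m_11 = 1*56 - 28 = 28, d_11 = (836 - 28^2)/1 = 52/1 = 52: (m_11, d_11) = (m_1, d_1) = (28, 52), so from here the quotients repeat a_1, ..., a_10; the period length is 10.
So sqrt(836) = [28; (1, 10, 1, 1, 2, 1, 1, 10, 1, 56)] with period length k = 10.
k is even, so the fundamental solution of x^2 - 836y^2 = 1 is (p_{k-1}, q_{k-1}) = (p_9, q_9); compute convergents through index 9.
Convergents (p_i = a_i*p_{i-1} + p_{i-2}, q_i = a_i*q_{i-1} + q_{i-2} with p_{-2}=0, p_{-1}=1, q_{-2}=1, q_{-1}=0):
  i=0: a_0=28, p_0 = 28*1 + 0 = 28, q_0 = 28*0 + 1 = 1.
  i=1: a_1=1, p_1 = 1*28 + 1 = 29, q_1 = 1*1 + 0 = 1.
  i=2: a_2=10, p_2 = 10*29 + 28 = 318, q_2 = 10*1 + 1 = 11.
  i=3: a_3=1, p_3 = 1*318 + 29 = 347, q_3 = 1*11 + 1 = 12.
  i=4: a_4=1, p_4 = 1*347 + 318 = 665, q_4 = 1*12 + 11 = 23.
  i=5: a_5=2, p_5 = 2*665 + 347 = 1677, q_5 = 2*23 + 12 = 58.
  i=6: a_6=1, p_6 = 1*1677 + 665 = 2342, q_6 = 1*58 + 23 = 81.
  i=7: a_7=1, p_7 = 1*2342 + 1677 = 4019, q_7 = 1*81 + 58 = 139.
  i=8: a_8=10, p_8 = 10*4019 + 2342 = 42532, q_8 = 10*139 + 81 = 1471.
  i=9: a_9=1, p_9 = 1*42532 + 4019 = 46551, q_9 = 1*1471 + 139 = 1610.
Check: 46551^2 - 836*1610^2 = 2166995601 - 2166995600 = 1, so (x, y) = (46551, 1610) solves the equation, and by the theorem it is the least positive solution.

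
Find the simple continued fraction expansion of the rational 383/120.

[3; 5, 4, 1, 1, 2]

Run the Euclidean algorithm on 383 and 120; the successive quotients are the partial quotients a_0, a_1, ... (each step inverts the fractional part left over by the previous one):
  383 = 3*120 + 23, so a_0 = 3.
  120 = 5*23 + 5, so a_1 = 5.
  23 = 4*5 + 3, so a_2 = 4.
  5 = 1*3 + 2, so a_3 = 1.
  3 = 1*2 + 1, so a_4 = 1.
  2 = 2*1 + 0, so a_5 = 2.
The remainder reaches 0 after 6 divisions, so the expansion has 6 partial quotients, read off in order.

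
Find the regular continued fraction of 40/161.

[0; 4, 40]

Run the Euclidean algorithm on 40 and 161; the successive quotients are the partial quotients a_0, a_1, ... (each step inverts the fractional part left over by the previous one):
  40 = 0*161 + 40, so a_0 = 0.
  161 = 4*40 + 1, so a_1 = 4.
  40 = 40*1 + 0, so a_2 = 40.
The remainder reaches 0 after 3 divisions, so the expansion has 3 partial quotients, read off in order.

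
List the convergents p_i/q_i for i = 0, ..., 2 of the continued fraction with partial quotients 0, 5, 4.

0/1, 1/5, 4/21

Using the convergent recurrence p_i = a_i*p_{i-1} + p_{i-2}, q_i = a_i*q_{i-1} + q_{i-2} with p_{-2}=0, p_{-1}=1, q_{-2}=1, q_{-1}=0:
  i=0: a_0=0, p_0 = 0*1 + 0 = 0, q_0 = 0*0 + 1 = 1.
  i=1: a_1=5, p_1 = 5*0 + 1 = 1, q_1 = 5*1 + 0 = 5.
  i=2: a_2=4, p_2 = 4*1 + 0 = 4, q_2 = 4*5 + 1 = 21.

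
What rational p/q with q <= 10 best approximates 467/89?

21/4

Expand x = 467/89 as a continued fraction with the Euclidean algorithm:
  467 = 5*89 + 22, so a_0 = 5.
  89 = 4*22 + 1, so a_1 = 4.
  22 = 22*1 + 0, so a_2 = 22.
so x = [5; 4, 22].
Convergents (p_i = a_i*p_{i-1} + p_{i-2}, q_i = a_i*q_{i-1} + q_{i-2} with p_{-2}=0, p_{-1}=1, q_{-2}=1, q_{-1}=0), until the denominator exceeds 10:
  i=0: a_0=5, p_0 = 5*1 + 0 = 5, q_0 = 5*0 + 1 = 1.
  i=1: a_1=4, p_1 = 4*5 + 1 = 21, q_1 = 4*1 + 0 = 4.
  i=2: a_2=22, p_2 = 22*21 + 5 = 467, q_2 = 22*4 + 1 = 89.
q_2 = 89 > 10, so the last convergent with denominator <= 10 is p_1/q_1 = 21/4.
The closest fraction with denominator <= 10 is either p_1/q_1 or the intermediate fraction (k*p_1 + p_0)/(k*q_1 + q_0) with the largest k >= 1 whose denominator stays <= 10; these approach x as k grows, and every other convergent or intermediate fraction in range is farther away.
Largest k: floor((10 - q_0)/q_1) = floor((10 - 1)/4) = 2.
That gives (2*21 + 5)/(2*4 + 1) = 47/9.
Compare the errors: |x - 21/4| = |467*4 - 21*89|/(89*4) = 1/356, and |x - 47/9| = |467*9 - 47*89|/(89*9) = 20/801.
Cross-multiplying, 1*801 = 801 < 7120 = 20*356, so 1/356 is smaller: the convergent 21/4 is closer to x than 47/9.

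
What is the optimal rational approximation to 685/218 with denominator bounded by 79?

Expand x = 685/218 as a continued fraction with the Euclidean algorithm:
  685 = 3*218 + 31, so a_0 = 3.
  218 = 7*31 + 1, so a_1 = 7.
  31 = 31*1 + 0, so a_2 = 31.
so x = [3; 7, 31].
Convergents (p_i = a_i*p_{i-1} + p_{i-2}, q_i = a_i*q_{i-1} + q_{i-2} with p_{-2}=0, p_{-1}=1, q_{-2}=1, q_{-1}=0), until the denominator exceeds 79:
  i=0: a_0=3, p_0 = 3*1 + 0 = 3, q_0 = 3*0 + 1 = 1.
  i=1: a_1=7, p_1 = 7*3 + 1 = 22, q_1 = 7*1 + 0 = 7.
  i=2: a_2=31, p_2 = 31*22 + 3 = 685, q_2 = 31*7 + 1 = 218.
q_2 = 218 > 79, so the last convergent with denominator <= 79 is p_1/q_1 = 22/7.
The closest fraction with denominator <= 79 is either p_1/q_1 or the intermediate fraction (k*p_1 + p_0)/(k*q_1 + q_0) with the largest k >= 1 whose denominator stays <= 79; these approach x as k grows, and every other convergent or intermediate fraction in range is farther away.
Largest k: floor((79 - q_0)/q_1) = floor((79 - 1)/7) = 11.
That gives (11*22 + 3)/(11*7 + 1) = 245/78.
Compare the errors: |x - 22/7| = |685*7 - 22*218|/(218*7) = 1/1526, and |x - 245/78| = |685*78 - 245*218|/(218*78) = 20/17004.
Cross-multiplying, 1*17004 = 17004 < 30520 = 20*1526, so 1/1526 is smaller: the convergent 22/7 is closer to x than 245/78.

22/7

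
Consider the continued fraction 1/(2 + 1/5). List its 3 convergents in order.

0/1, 1/2, 5/11

Using the convergent recurrence p_i = a_i*p_{i-1} + p_{i-2}, q_i = a_i*q_{i-1} + q_{i-2} with p_{-2}=0, p_{-1}=1, q_{-2}=1, q_{-1}=0:
  i=0: a_0=0, p_0 = 0*1 + 0 = 0, q_0 = 0*0 + 1 = 1.
  i=1: a_1=2, p_1 = 2*0 + 1 = 1, q_1 = 2*1 + 0 = 2.
  i=2: a_2=5, p_2 = 5*1 + 0 = 5, q_2 = 5*2 + 1 = 11.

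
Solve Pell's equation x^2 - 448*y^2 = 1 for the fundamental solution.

First expand sqrt(448) as a continued fraction. With x_i = (sqrt(448) + m_i)/d_i and (m_0, d_0) = (0, 1): a_0 = floor(sqrt(448)) = 21, since 21^2 = 441 <= 448 < 484 = 22^2.
Iterate m_{i+1} = d_i*a_i - m_i, d_{i+1} = (448 - m_{i+1}^2)/d_i, a_{i+1} = floor((a_0 + m_{i+1})/d_{i+1}):
  m_1 = 1*21 - 0 = 21, d_1 = (448 - 21^2)/1 = 7/1 = 7, a_1 = floor((21 + 21)/7) = 6.
  m_2 = 7*6 - 21 = 21, d_2 = (448 - 21^2)/7 = 7/7 = 1, a_2 = floor((21 + 21)/1) = 42.
  m_3 = 1*42 - 21 = 21, d_3 = (448 - 21^2)/1 = 7/1 = 7: (m_3, d_3) = (m_1, d_1) = (21, 7), so from here the quotients repeat a_1, a_2; the period length is 2.
So sqrt(448) = [21; (6, 42)] with period length k = 2.
k is even, so the fundamental solution of x^2 - 448y^2 = 1 is (p_{k-1}, q_{k-1}) = (p_1, q_1); compute convergents through index 1.
Convergents (p_i = a_i*p_{i-1} + p_{i-2}, q_i = a_i*q_{i-1} + q_{i-2} with p_{-2}=0, p_{-1}=1, q_{-2}=1, q_{-1}=0):
  i=0: a_0=21, p_0 = 21*1 + 0 = 21, q_0 = 21*0 + 1 = 1.
  i=1: a_1=6, p_1 = 6*21 + 1 = 127, q_1 = 6*1 + 0 = 6.
Check: 127^2 - 448*6^2 = 16129 - 16128 = 1, so (x, y) = (127, 6) solves the equation, and by the theorem it is the least positive solution.

(x, y) = (127, 6)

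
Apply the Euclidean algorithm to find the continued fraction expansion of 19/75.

Run the Euclidean algorithm on 19 and 75; the successive quotients are the partial quotients a_0, a_1, ... (each step inverts the fractional part left over by the previous one):
  19 = 0*75 + 19, so a_0 = 0.
  75 = 3*19 + 18, so a_1 = 3.
  19 = 1*18 + 1, so a_2 = 1.
  18 = 18*1 + 0, so a_3 = 18.
The remainder reaches 0 after 4 divisions, so the expansion has 4 partial quotients, read off in order.

[0; 3, 1, 18]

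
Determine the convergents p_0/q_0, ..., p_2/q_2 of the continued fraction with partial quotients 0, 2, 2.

0/1, 1/2, 2/5

Using the convergent recurrence p_i = a_i*p_{i-1} + p_{i-2}, q_i = a_i*q_{i-1} + q_{i-2} with p_{-2}=0, p_{-1}=1, q_{-2}=1, q_{-1}=0:
  i=0: a_0=0, p_0 = 0*1 + 0 = 0, q_0 = 0*0 + 1 = 1.
  i=1: a_1=2, p_1 = 2*0 + 1 = 1, q_1 = 2*1 + 0 = 2.
  i=2: a_2=2, p_2 = 2*1 + 0 = 2, q_2 = 2*2 + 1 = 5.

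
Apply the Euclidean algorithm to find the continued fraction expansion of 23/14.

Run the Euclidean algorithm on 23 and 14; the successive quotients are the partial quotients a_0, a_1, ... (each step inverts the fractional part left over by the previous one):
  23 = 1*14 + 9, so a_0 = 1.
  14 = 1*9 + 5, so a_1 = 1.
  9 = 1*5 + 4, so a_2 = 1.
  5 = 1*4 + 1, so a_3 = 1.
  4 = 4*1 + 0, so a_4 = 4.
The remainder reaches 0 after 5 divisions, so the expansion has 5 partial quotients, read off in order.

[1; 1, 1, 1, 4]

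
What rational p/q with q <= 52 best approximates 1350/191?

Expand x = 1350/191 as a continued fraction with the Euclidean algorithm:
  1350 = 7*191 + 13, so a_0 = 7.
  191 = 14*13 + 9, so a_1 = 14.
  13 = 1*9 + 4, so a_2 = 1.
  9 = 2*4 + 1, so a_3 = 2.
  4 = 4*1 + 0, so a_4 = 4.
so x = [7; 14, 1, 2, 4].
Convergents (p_i = a_i*p_{i-1} + p_{i-2}, q_i = a_i*q_{i-1} + q_{i-2} with p_{-2}=0, p_{-1}=1, q_{-2}=1, q_{-1}=0), until the denominator exceeds 52:
  i=0: a_0=7, p_0 = 7*1 + 0 = 7, q_0 = 7*0 + 1 = 1.
  i=1: a_1=14, p_1 = 14*7 + 1 = 99, q_1 = 14*1 + 0 = 14.
  i=2: a_2=1, p_2 = 1*99 + 7 = 106, q_2 = 1*14 + 1 = 15.
  i=3: a_3=2, p_3 = 2*106 + 99 = 311, q_3 = 2*15 + 14 = 44.
  i=4: a_4=4, p_4 = 4*311 + 106 = 1350, q_4 = 4*44 + 15 = 191.
q_4 = 191 > 52, so the last convergent with denominator <= 52 is p_3/q_3 = 311/44.
The closest fraction with denominator <= 52 is either p_3/q_3 or the intermediate fraction (k*p_3 + p_2)/(k*q_3 + q_2) with the largest k >= 1 whose denominator stays <= 52; these approach x as k grows, and every other convergent or intermediate fraction in range is farther away.
Largest k: floor((52 - q_2)/q_3) = floor((52 - 15)/44) = 0.
Since k = 0, no intermediate fraction beyond p_3/q_3 has denominator <= 52, so the convergent 311/44 is the closest (its error is |1350*44 - 311*191|/(191*44) = 1/8404).

311/44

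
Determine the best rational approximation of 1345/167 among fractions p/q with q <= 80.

298/37

Expand x = 1345/167 as a continued fraction with the Euclidean algorithm:
  1345 = 8*167 + 9, so a_0 = 8.
  167 = 18*9 + 5, so a_1 = 18.
  9 = 1*5 + 4, so a_2 = 1.
  5 = 1*4 + 1, so a_3 = 1.
  4 = 4*1 + 0, so a_4 = 4.
so x = [8; 18, 1, 1, 4].
Convergents (p_i = a_i*p_{i-1} + p_{i-2}, q_i = a_i*q_{i-1} + q_{i-2} with p_{-2}=0, p_{-1}=1, q_{-2}=1, q_{-1}=0), until the denominator exceeds 80:
  i=0: a_0=8, p_0 = 8*1 + 0 = 8, q_0 = 8*0 + 1 = 1.
  i=1: a_1=18, p_1 = 18*8 + 1 = 145, q_1 = 18*1 + 0 = 18.
  i=2: a_2=1, p_2 = 1*145 + 8 = 153, q_2 = 1*18 + 1 = 19.
  i=3: a_3=1, p_3 = 1*153 + 145 = 298, q_3 = 1*19 + 18 = 37.
  i=4: a_4=4, p_4 = 4*298 + 153 = 1345, q_4 = 4*37 + 19 = 167.
q_4 = 167 > 80, so the last convergent with denominator <= 80 is p_3/q_3 = 298/37.
The closest fraction with denominator <= 80 is either p_3/q_3 or the intermediate fraction (k*p_3 + p_2)/(k*q_3 + q_2) with the largest k >= 1 whose denominator stays <= 80; these approach x as k grows, and every other convergent or intermediate fraction in range is farther away.
Largest k: floor((80 - q_2)/q_3) = floor((80 - 19)/37) = 1.
That gives (1*298 + 153)/(1*37 + 19) = 451/56.
Compare the errors: |x - 298/37| = |1345*37 - 298*167|/(167*37) = 1/6179, and |x - 451/56| = |1345*56 - 451*167|/(167*56) = 3/9352.
Cross-multiplying, 1*9352 = 9352 < 18537 = 3*6179, so 1/6179 is smaller: the convergent 298/37 is closer to x than 451/56.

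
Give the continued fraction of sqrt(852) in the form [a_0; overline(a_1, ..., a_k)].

[29; overline(5, 3, 2, 4, 2, 3, 5, 58)]

Write x_i = (sqrt(852) + m_i)/d_i with (m_0, d_0) = (0, 1). a_0 = floor(sqrt(852)) = 29, since 29^2 = 841 <= 852 < 900 = 30^2.
Iterate m_{i+1} = d_i*a_i - m_i, d_{i+1} = (852 - m_{i+1}^2)/d_i, a_{i+1} = floor((a_0 + m_{i+1})/d_{i+1}):
  m_1 = 1*29 - 0 = 29, d_1 = (852 - 29^2)/1 = 11/1 = 11, a_1 = floor((29 + 29)/11) = 5.
  m_2 = 11*5 - 29 = 26, d_2 = (852 - 26^2)/11 = 176/11 = 16, a_2 = floor((29 + 26)/16) = 3.
  m_3 = 16*3 - 26 = 22, d_3 = (852 - 22^2)/16 = 368/16 = 23, a_3 = floor((29 + 22)/23) = 2.
  m_4 = 23*2 - 22 = 24, d_4 = (852 - 24^2)/23 = 276/23 = 12, a_4 = floor((29 + 24)/12) = 4.
  m_5 = 12*4 - 24 = 24, d_5 = (852 - 24^2)/12 = 276/12 = 23, a_5 = floor((29 + 24)/23) = 2.
  m_6 = 23*2 - 24 = 22, d_6 = (852 - 22^2)/23 = 368/23 = 16, a_6 = floor((29 + 22)/16) = 3.
  m_7 = 16*3 - 22 = 26, d_7 = (852 - 26^2)/16 = 176/16 = 11, a_7 = floor((29 + 26)/11) = 5.
  m_8 = 11*5 - 26 = 29, d_8 = (852 - 29^2)/11 = 11/11 = 1, a_8 = floor((29 + 29)/1) = 58.
  m_9 = 1*58 - 29 = 29, d_9 = (852 - 29^2)/1 = 11/1 = 11: (m_9, d_9) = (m_1, d_1) = (29, 11), so from here the quotients repeat a_1, ..., a_8; the period length is 8.
Hence the expansion of sqrt(852) is a_0 = 29 followed by the repeating block 5, 3, 2, 4, 2, 3, 5, 58 (period 8).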